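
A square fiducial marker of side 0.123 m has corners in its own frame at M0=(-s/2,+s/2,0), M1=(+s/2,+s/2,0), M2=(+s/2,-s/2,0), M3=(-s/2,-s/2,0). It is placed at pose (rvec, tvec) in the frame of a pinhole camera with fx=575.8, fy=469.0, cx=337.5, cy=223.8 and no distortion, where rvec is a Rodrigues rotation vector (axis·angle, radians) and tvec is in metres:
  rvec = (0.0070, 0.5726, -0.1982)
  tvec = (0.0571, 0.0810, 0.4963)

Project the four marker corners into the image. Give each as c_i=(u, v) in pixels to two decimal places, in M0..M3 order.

c0=(357.32, 359.80) c1=(486.68, 356.28) c2=(456.18, 233.19) c3=(332.06, 252.00)

Intrinsics K: fx=575.8, fy=469.0, cx=337.5, cy=223.8
Marker side s = 0.123 m; corners in marker frame (Z=0):
  M0 = (-0.0615, +0.0615, 0)
  M1 = (+0.0615, +0.0615, 0)
  M2 = (+0.0615, -0.0615, 0)
  M3 = (-0.0615, -0.0615, 0)
rvec = (0.0070, 0.5726, -0.1982), |rvec| = θ = 0.60597 rad = 34.720°
Rodrigues: sinθ=0.56956, 1−cosθ=0.17805; R = I + sinθ·[k]× + (1−cosθ)·[k]×²:
    [+0.82197 +0.18823 +0.53752]
    [-0.18435 +0.98093 -0.06161]
    [-0.53887 -0.04845 +0.84100]
t = (0.0571, 0.0810, 0.4963) m
M0: Pc = R·M0+t = (+0.01813, +0.15266, +0.52646); u = 575.8·(+0.01813)/0.52646 + 337.5 = 357.3238, v = 469.0·(+0.15266)/0.52646 + 223.8 = 359.8019
M1: Pc = R·M1+t = (+0.11923, +0.12999, +0.46018); u = 575.8·(+0.11923)/0.46018 + 337.5 = 486.6836, v = 469.0·(+0.12999)/0.46018 + 223.8 = 356.2812
M2: Pc = R·M2+t = (+0.09607, +0.00934, +0.46614); u = 575.8·(+0.09607)/0.46614 + 337.5 = 456.1768, v = 469.0·(+0.00934)/0.46614 + 223.8 = 233.1928
M3: Pc = R·M3+t = (-0.00503, +0.03201, +0.53242); u = 575.8·(-0.00503)/0.53242 + 337.5 = 332.0627, v = 469.0·(+0.03201)/0.53242 + 223.8 = 251.9973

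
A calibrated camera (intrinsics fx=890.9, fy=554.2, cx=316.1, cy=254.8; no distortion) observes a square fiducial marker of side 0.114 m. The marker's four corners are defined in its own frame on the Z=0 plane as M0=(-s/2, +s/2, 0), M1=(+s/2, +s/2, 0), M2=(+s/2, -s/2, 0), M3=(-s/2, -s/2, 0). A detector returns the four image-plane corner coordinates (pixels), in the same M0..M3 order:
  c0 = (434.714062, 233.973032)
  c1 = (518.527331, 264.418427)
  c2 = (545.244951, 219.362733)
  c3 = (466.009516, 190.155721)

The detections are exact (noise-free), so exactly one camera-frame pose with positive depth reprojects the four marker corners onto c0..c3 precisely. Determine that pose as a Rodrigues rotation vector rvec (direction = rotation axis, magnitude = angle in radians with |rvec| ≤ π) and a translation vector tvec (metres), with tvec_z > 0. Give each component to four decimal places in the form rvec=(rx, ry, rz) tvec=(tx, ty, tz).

rvec=(-0.4892, -0.2059, 0.4898) tvec=(0.2089, -0.0542, 1.0602)

Intrinsics K: fx=890.9, fy=554.2, cx=316.1, cy=254.8
Marker side s = 0.114 m; corners in marker frame (Z=0):
  M0 = (-0.0570, +0.0570, 0)
  M1 = (+0.0570, +0.0570, 0)
  M2 = (+0.0570, -0.0570, 0)
  M3 = (-0.0570, -0.0570, 0)
Detected image corners:
  c0 = (434.714062, 233.973032) px
  c1 = (518.527331, 264.418427) px
  c2 = (545.244951, 219.362733) px
  c3 = (466.009516, 190.155721) px
Planar DLT: solve 8×8 A·h = b for H (H[2,2]=1):
  H  [+748.74674 -484.12371 +491.67230]
  H  [+277.27416 +283.62971 +226.44412]
  H  [+0.06955 -0.46782 +1.00000]
B = K⁻¹H; ‖b₁‖=0.943211, ‖b₂‖=0.943211; λ = 2/(‖b₁‖+‖b₂‖) = 1.060208, sign → tz>0 ⇒ λ=+1.060208
r₁ = λ·B[:,0] = (+0.86488,+0.49654,+0.07373); r₂ = λ·B[:,1] = (-0.40014,+0.77063,-0.49599)
r₃ = r₁×r₂ = (-0.30310,+0.39947,+0.86519); SVD([r₁ r₂ r₃]) → R = UVᵀ:
  R  [+0.86488 -0.40014 -0.30310]
  R  [+0.49654 +0.77063 +0.39947]
  R  [+0.07373 -0.49599 +0.86519]
t = (+0.20894, -0.05425, +1.06021) m
tr R = 2.500703; θ = arccos((tr R − 1)/2) = 0.722203 rad = 41.379°
axis k = ((R−Rᵀ)₃₂, (R−Rᵀ)₁₃, (R−Rᵀ)₂₁) / (2 sinθ) = (-0.677312, -0.285032, +0.678237)
rvec = θ·k = (-0.489157, -0.205851, +0.489824)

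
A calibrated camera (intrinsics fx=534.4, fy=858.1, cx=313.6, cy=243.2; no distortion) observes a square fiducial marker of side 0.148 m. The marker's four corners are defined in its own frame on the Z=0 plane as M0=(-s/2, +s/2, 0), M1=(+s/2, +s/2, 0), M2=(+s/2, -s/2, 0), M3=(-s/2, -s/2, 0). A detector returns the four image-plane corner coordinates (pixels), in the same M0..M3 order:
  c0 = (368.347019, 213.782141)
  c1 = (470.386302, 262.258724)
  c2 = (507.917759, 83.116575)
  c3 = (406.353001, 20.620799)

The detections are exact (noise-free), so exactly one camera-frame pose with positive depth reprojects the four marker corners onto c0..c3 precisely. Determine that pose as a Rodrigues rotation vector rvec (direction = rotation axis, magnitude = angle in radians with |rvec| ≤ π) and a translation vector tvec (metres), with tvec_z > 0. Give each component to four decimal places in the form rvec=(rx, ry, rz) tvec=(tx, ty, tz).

Intrinsics K: fx=534.4, fy=858.1, cx=313.6, cy=243.2
Marker side s = 0.148 m; corners in marker frame (Z=0):
  M0 = (-0.0740, +0.0740, 0)
  M1 = (+0.0740, +0.0740, 0)
  M2 = (+0.0740, -0.0740, 0)
  M3 = (-0.0740, -0.0740, 0)
Detected image corners:
  c0 = (368.347019, 213.782141) px
  c1 = (470.386302, 262.258724) px
  c2 = (507.917759, 83.116575) px
  c3 = (406.353001, 20.620799) px
Planar DLT: solve 8×8 A·h = b for H (H[2,2]=1):
  H  [+892.37366 -193.06955 +439.81078]
  H  [+442.04714 +1276.67497 +146.87805]
  H  [+0.46664 +0.14163 +1.00000]
B = K⁻¹H; ‖b₁‖=1.520935, ‖b₂‖=1.520935; λ = 2/(‖b₁‖+‖b₂‖) = 0.657490, sign → tz>0 ⇒ λ=+0.657490
r₁ = λ·B[:,0] = (+0.91787,+0.25175,+0.30681); r₂ = λ·B[:,1] = (-0.29219,+0.95182,+0.09312)
r₃ = r₁×r₂ = (-0.26859,-0.17512,+0.94720); SVD([r₁ r₂ r₃]) → R = UVᵀ:
  R  [+0.91787 -0.29219 -0.26859]
  R  [+0.25175 +0.95182 -0.17512]
  R  [+0.30681 +0.09312 +0.94720]
t = (+0.15528, -0.07380, +0.65749) m
tr R = 2.816894; θ = arccos((tr R − 1)/2) = 0.431243 rad = 24.708°
axis k = ((R−Rᵀ)₃₂, (R−Rᵀ)₁₃, (R−Rᵀ)₂₁) / (2 sinθ) = (+0.320858, -0.688273, +0.650638)
rvec = θ·k = (+0.138368, -0.296813, +0.280583)

rvec=(0.1384, -0.2968, 0.2806) tvec=(0.1553, -0.0738, 0.6575)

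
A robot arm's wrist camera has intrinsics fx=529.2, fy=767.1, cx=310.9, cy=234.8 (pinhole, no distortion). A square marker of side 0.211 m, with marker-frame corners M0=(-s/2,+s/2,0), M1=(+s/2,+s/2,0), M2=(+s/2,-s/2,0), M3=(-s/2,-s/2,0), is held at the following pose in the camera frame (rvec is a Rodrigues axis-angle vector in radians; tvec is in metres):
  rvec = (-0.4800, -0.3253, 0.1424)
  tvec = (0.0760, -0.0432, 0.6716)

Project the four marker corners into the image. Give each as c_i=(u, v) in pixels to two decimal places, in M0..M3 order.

Intrinsics K: fx=529.2, fy=767.1, cx=310.9, cy=234.8
Marker side s = 0.211 m; corners in marker frame (Z=0):
  M0 = (-0.1055, +0.1055, 0)
  M1 = (+0.1055, +0.1055, 0)
  M2 = (+0.1055, -0.1055, 0)
  M3 = (-0.1055, -0.1055, 0)
rvec = (-0.4800, -0.3253, 0.1424), |rvec| = θ = 0.59707 rad = 34.210°
Rodrigues: sinθ=0.56223, 1−cosθ=0.17302; R = I + sinθ·[k]× + (1−cosθ)·[k]×²:
    [+0.93880 -0.05831 -0.33949]
    [+0.20987 +0.87834 +0.42950]
    [+0.27314 -0.47447 +0.83683]
t = (0.0760, -0.0432, 0.6716) m
M0: Pc = R·M0+t = (-0.02920, +0.02732, +0.59273); u = 529.2·(-0.02920)/0.59273 + 310.9 = 284.8339, v = 767.1·(+0.02732)/0.59273 + 234.8 = 270.1621
M1: Pc = R·M1+t = (+0.16889, +0.07161, +0.65036); u = 529.2·(+0.16889)/0.65036 + 310.9 = 448.3280, v = 767.1·(+0.07161)/0.65036 + 234.8 = 319.2594
M2: Pc = R·M2+t = (+0.18120, -0.11372, +0.75047); u = 529.2·(+0.18120)/0.75047 + 310.9 = 438.6708, v = 767.1·(-0.11372)/0.75047 + 234.8 = 118.5565
M3: Pc = R·M3+t = (-0.01689, -0.15801, +0.69284); u = 529.2·(-0.01689)/0.69284 + 310.9 = 297.9976, v = 767.1·(-0.15801)/0.69284 + 234.8 = 59.8584

c0=(284.83, 270.16) c1=(448.33, 319.26) c2=(438.67, 118.56) c3=(298.00, 59.86)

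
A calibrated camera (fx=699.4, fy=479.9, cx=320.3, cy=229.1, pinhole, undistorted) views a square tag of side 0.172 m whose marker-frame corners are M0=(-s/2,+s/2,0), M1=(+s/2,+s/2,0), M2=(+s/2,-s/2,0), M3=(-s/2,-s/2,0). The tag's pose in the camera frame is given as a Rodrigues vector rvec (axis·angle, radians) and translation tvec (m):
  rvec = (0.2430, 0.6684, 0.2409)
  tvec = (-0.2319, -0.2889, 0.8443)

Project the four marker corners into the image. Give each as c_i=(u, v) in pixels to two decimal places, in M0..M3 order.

Intrinsics K: fx=699.4, fy=479.9, cx=320.3, cy=229.1
Marker side s = 0.172 m; corners in marker frame (Z=0):
  M0 = (-0.0860, +0.0860, 0)
  M1 = (+0.0860, +0.0860, 0)
  M2 = (+0.0860, -0.0860, 0)
  M3 = (-0.0860, -0.0860, 0)
rvec = (0.2430, 0.6684, 0.2409), |rvec| = θ = 0.75089 rad = 43.023°
Rodrigues: sinθ=0.68229, 1−cosθ=0.26892; R = I + sinθ·[k]× + (1−cosθ)·[k]×²:
    [+0.75924 -0.14143 +0.63526]
    [+0.29636 +0.94416 -0.14400]
    [-0.57942 +0.29760 +0.75876]
t = (-0.2319, -0.2889, 0.8443) m
M0: Pc = R·M0+t = (-0.30936, -0.23319, +0.91972); u = 699.4·(-0.30936)/0.91972 + 320.3 = 85.0502, v = 479.9·(-0.23319)/0.91972 + 229.1 = 107.4248
M1: Pc = R·M1+t = (-0.17877, -0.18222, +0.82006); u = 699.4·(-0.17877)/0.82006 + 320.3 = 167.8360, v = 479.9·(-0.18222)/0.82006 + 229.1 = 122.4677
M2: Pc = R·M2+t = (-0.15444, -0.34461, +0.76888); u = 699.4·(-0.15444)/0.76888 + 320.3 = 179.8132, v = 479.9·(-0.34461)/0.76888 + 229.1 = 14.0087
M3: Pc = R·M3+t = (-0.28503, -0.39558, +0.86854); u = 699.4·(-0.28503)/0.86854 + 320.3 = 90.7742, v = 479.9·(-0.39558)/0.86854 + 229.1 = 10.5243

c0=(85.05, 107.42) c1=(167.84, 122.47) c2=(179.81, 14.01) c3=(90.77, 10.52)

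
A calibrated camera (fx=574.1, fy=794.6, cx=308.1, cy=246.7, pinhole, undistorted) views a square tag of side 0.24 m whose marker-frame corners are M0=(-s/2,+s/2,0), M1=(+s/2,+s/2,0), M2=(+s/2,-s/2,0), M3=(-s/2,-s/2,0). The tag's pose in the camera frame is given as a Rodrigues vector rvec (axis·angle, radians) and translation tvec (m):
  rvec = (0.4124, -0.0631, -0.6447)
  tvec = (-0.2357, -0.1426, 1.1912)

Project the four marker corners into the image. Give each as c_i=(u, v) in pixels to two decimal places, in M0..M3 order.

Intrinsics K: fx=574.1, fy=794.6, cx=308.1, cy=246.7
Marker side s = 0.24 m; corners in marker frame (Z=0):
  M0 = (-0.1200, +0.1200, 0)
  M1 = (+0.1200, +0.1200, 0)
  M2 = (+0.1200, -0.1200, 0)
  M3 = (-0.1200, -0.1200, 0)
rvec = (0.4124, -0.0631, -0.6447), |rvec| = θ = 0.76792 rad = 43.998°
Rodrigues: sinθ=0.69464, 1−cosθ=0.28064; R = I + sinθ·[k]× + (1−cosθ)·[k]×²:
    [+0.80030 +0.57080 -0.18361]
    [-0.59556 +0.72126 -0.35369]
    [-0.06945 +0.39241 +0.91717]
t = (-0.2357, -0.1426, 1.1912) m
M0: Pc = R·M0+t = (-0.26324, +0.01542, +1.24662); u = 574.1·(-0.26324)/1.24662 + 308.1 = 186.8714, v = 794.6·(+0.01542)/1.24662 + 246.7 = 256.5277
M1: Pc = R·M1+t = (-0.07117, -0.12752, +1.22995); u = 574.1·(-0.07117)/1.22995 + 308.1 = 274.8810, v = 794.6·(-0.12752)/1.22995 + 246.7 = 164.3189
M2: Pc = R·M2+t = (-0.20816, -0.30062, +1.13578); u = 574.1·(-0.20816)/1.13578 + 308.1 = 202.8818, v = 794.6·(-0.30062)/1.13578 + 246.7 = 36.3846
M3: Pc = R·M3+t = (-0.40023, -0.15768, +1.15245); u = 574.1·(-0.40023)/1.15245 + 308.1 = 108.7215, v = 794.6·(-0.15768)/1.15245 + 246.7 = 137.9791

c0=(186.87, 256.53) c1=(274.88, 164.32) c2=(202.88, 36.38) c3=(108.72, 137.98)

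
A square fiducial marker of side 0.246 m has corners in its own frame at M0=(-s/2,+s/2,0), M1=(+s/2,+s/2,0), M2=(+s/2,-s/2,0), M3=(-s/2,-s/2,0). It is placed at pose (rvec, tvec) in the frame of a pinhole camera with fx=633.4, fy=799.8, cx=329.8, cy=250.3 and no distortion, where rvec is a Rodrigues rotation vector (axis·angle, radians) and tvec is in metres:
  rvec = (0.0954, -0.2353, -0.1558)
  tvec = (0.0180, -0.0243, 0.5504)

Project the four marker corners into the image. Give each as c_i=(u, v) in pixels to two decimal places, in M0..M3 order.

c0=(232.27, 424.56) c1=(494.25, 353.57) c2=(462.98, 15.67) c3=(183.40, 53.87)

Intrinsics K: fx=633.4, fy=799.8, cx=329.8, cy=250.3
Marker side s = 0.246 m; corners in marker frame (Z=0):
  M0 = (-0.1230, +0.1230, 0)
  M1 = (+0.1230, +0.1230, 0)
  M2 = (+0.1230, -0.1230, 0)
  M3 = (-0.1230, -0.1230, 0)
rvec = (0.0954, -0.2353, -0.1558), |rvec| = θ = 0.29789 rad = 17.068°
Rodrigues: sinθ=0.29351, 1−cosθ=0.04404; R = I + sinθ·[k]× + (1−cosθ)·[k]×²:
    [+0.96047 +0.14236 -0.23921]
    [-0.16465 +0.98344 -0.07580]
    [+0.22446 +0.11219 +0.96800]
t = (0.0180, -0.0243, 0.5504) m
M0: Pc = R·M0+t = (-0.08263, +0.11691, +0.53659); u = 633.4·(-0.08263)/0.53659 + 329.8 = 232.2654, v = 799.8·(+0.11691)/0.53659 + 250.3 = 424.5630
M1: Pc = R·M1+t = (+0.15365, +0.07641, +0.59181); u = 633.4·(+0.15365)/0.59181 + 329.8 = 494.2476, v = 799.8·(+0.07641)/0.59181 + 250.3 = 353.5658
M2: Pc = R·M2+t = (+0.11863, -0.16551, +0.56421); u = 633.4·(+0.11863)/0.56421 + 329.8 = 462.9751, v = 799.8·(-0.16551)/0.56421 + 250.3 = 15.6738
M3: Pc = R·M3+t = (-0.11765, -0.12501, +0.50899); u = 633.4·(-0.11765)/0.50899 + 329.8 = 183.3951, v = 799.8·(-0.12501)/0.50899 + 250.3 = 53.8652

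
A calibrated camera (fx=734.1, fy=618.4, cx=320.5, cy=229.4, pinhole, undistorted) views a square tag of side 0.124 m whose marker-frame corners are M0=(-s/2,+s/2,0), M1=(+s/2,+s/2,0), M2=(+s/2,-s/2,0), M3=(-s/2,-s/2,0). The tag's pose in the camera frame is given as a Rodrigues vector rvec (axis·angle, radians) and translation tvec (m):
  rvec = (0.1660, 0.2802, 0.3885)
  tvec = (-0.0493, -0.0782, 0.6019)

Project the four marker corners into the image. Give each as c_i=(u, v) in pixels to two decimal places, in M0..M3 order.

Intrinsics K: fx=734.1, fy=618.4, cx=320.5, cy=229.4
Marker side s = 0.124 m; corners in marker frame (Z=0):
  M0 = (-0.0620, +0.0620, 0)
  M1 = (+0.0620, +0.0620, 0)
  M2 = (+0.0620, -0.0620, 0)
  M3 = (-0.0620, -0.0620, 0)
rvec = (0.1660, 0.2802, 0.3885), |rvec| = θ = 0.50695 rad = 29.046°
Rodrigues: sinθ=0.48551, 1−cosθ=0.12577; R = I + sinθ·[k]× + (1−cosθ)·[k]×²:
    [+0.88771 -0.34931 +0.29991]
    [+0.39483 +0.91265 -0.10571]
    [-0.23679 +0.21225 +0.94809]
t = (-0.0493, -0.0782, 0.6019) m
M0: Pc = R·M0+t = (-0.12600, -0.04610, +0.62974); u = 734.1·(-0.12600)/0.62974 + 320.5 = 173.6249, v = 618.4·(-0.04610)/0.62974 + 229.4 = 184.1347
M1: Pc = R·M1+t = (-0.01592, +0.00286, +0.60038); u = 734.1·(-0.01592)/0.60038 + 320.5 = 301.0355, v = 618.4·(+0.00286)/0.60038 + 229.4 = 232.3501
M2: Pc = R·M2+t = (+0.02740, -0.11030, +0.57406); u = 734.1·(+0.02740)/0.57406 + 320.5 = 355.5329, v = 618.4·(-0.11030)/0.57406 + 229.4 = 110.5754
M3: Pc = R·M3+t = (-0.08268, -0.15926, +0.60342); u = 734.1·(-0.08268)/0.60342 + 320.5 = 219.9132, v = 618.4·(-0.15926)/0.60342 + 229.4 = 66.1825

c0=(173.62, 184.13) c1=(301.04, 232.35) c2=(355.53, 110.58) c3=(219.91, 66.18)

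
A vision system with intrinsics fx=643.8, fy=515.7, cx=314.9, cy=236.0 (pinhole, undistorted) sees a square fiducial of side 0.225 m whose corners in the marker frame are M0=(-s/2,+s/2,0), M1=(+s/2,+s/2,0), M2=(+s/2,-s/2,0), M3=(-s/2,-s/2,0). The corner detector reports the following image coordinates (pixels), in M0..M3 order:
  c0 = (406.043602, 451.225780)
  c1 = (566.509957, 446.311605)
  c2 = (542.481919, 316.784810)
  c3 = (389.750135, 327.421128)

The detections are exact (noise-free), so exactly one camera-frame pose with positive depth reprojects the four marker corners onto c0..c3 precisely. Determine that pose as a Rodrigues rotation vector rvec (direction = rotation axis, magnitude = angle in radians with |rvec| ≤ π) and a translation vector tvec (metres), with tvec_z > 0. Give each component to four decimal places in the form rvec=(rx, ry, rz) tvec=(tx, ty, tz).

Intrinsics K: fx=643.8, fy=515.7, cx=314.9, cy=236.0
Marker side s = 0.225 m; corners in marker frame (Z=0):
  M0 = (-0.1125, +0.1125, 0)
  M1 = (+0.1125, +0.1125, 0)
  M2 = (+0.1125, -0.1125, 0)
  M3 = (-0.1125, -0.1125, 0)
Detected image corners:
  c0 = (406.043602, 451.225780) px
  c1 = (566.509957, 446.311605) px
  c2 = (542.481919, 316.784810) px
  c3 = (389.750135, 327.421128) px
Planar DLT: solve 8×8 A·h = b for H (H[2,2]=1):
  H  [+594.39769 -2.30799 +474.10601]
  H  [-116.76488 +488.59386 +384.15976]
  H  [-0.21257 -0.19215 +1.00000]
B = K⁻¹H; ‖b₁‖=1.056923, ‖b₂‖=1.056923; λ = 2/(‖b₁‖+‖b₂‖) = 0.946143, sign → tz>0 ⇒ λ=+0.946143
r₁ = λ·B[:,0] = (+0.97192,-0.12219,-0.20112); r₂ = λ·B[:,1] = (+0.08553,+0.97961,-0.18180)
r₃ = r₁×r₂ = (+0.21924,+0.15949,+0.96255); SVD([r₁ r₂ r₃]) → R = UVᵀ:
  R  [+0.97192 +0.08553 +0.21924]
  R  [-0.12219 +0.97961 +0.15949]
  R  [-0.20112 -0.18180 +0.96255]
t = (+0.23397, +0.27183, +0.94614) m
tr R = 2.914072; θ = arccos((tr R − 1)/2) = 0.294195 rad = 16.856°
axis k = ((R−Rᵀ)₃₂, (R−Rᵀ)₁₃, (R−Rᵀ)₂₁) / (2 sinθ) = (-0.588495, +0.724837, -0.358169)
rvec = θ·k = (-0.173132, +0.213243, -0.105372)

rvec=(-0.1731, 0.2132, -0.1054) tvec=(0.2340, 0.2718, 0.9461)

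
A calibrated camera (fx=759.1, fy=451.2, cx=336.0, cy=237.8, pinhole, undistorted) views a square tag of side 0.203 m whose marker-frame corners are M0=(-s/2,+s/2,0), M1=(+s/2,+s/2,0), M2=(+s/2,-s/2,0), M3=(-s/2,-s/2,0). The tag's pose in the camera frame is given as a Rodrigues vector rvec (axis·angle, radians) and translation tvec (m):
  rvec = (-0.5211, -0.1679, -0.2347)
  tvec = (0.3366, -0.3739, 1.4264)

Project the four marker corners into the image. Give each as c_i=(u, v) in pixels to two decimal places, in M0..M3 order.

Intrinsics K: fx=759.1, fy=451.2, cx=336.0, cy=237.8
Marker side s = 0.203 m; corners in marker frame (Z=0):
  M0 = (-0.1015, +0.1015, 0)
  M1 = (+0.1015, +0.1015, 0)
  M2 = (+0.1015, -0.1015, 0)
  M3 = (-0.1015, -0.1015, 0)
rvec = (-0.5211, -0.1679, -0.2347), |rvec| = θ = 0.59567 rad = 34.129°
Rodrigues: sinθ=0.56106, 1−cosθ=0.17223; R = I + sinθ·[k]× + (1−cosθ)·[k]×²:
    [+0.95958 +0.26353 -0.09878]
    [-0.17860 +0.84146 +0.50995]
    [+0.21751 -0.47170 +0.85451]
t = (0.3366, -0.3739, 1.4264) m
M0: Pc = R·M0+t = (+0.26595, -0.27036, +1.35645); u = 759.1·(+0.26595)/1.35645 + 336.0 = 484.8328, v = 451.2·(-0.27036)/1.35645 + 237.8 = 147.8675
M1: Pc = R·M1+t = (+0.46075, -0.30662, +1.40060); u = 759.1·(+0.46075)/1.40060 + 336.0 = 585.7160, v = 451.2·(-0.30662)/1.40060 + 237.8 = 139.0232
M2: Pc = R·M2+t = (+0.40725, -0.47744, +1.49635); u = 759.1·(+0.40725)/1.49635 + 336.0 = 542.5971, v = 451.2·(-0.47744)/1.49635 + 237.8 = 93.8375
M3: Pc = R·M3+t = (+0.21245, -0.44118, +1.45220); u = 759.1·(+0.21245)/1.45220 + 336.0 = 447.0549, v = 451.2·(-0.44118)/1.45220 + 237.8 = 100.7248

c0=(484.83, 147.87) c1=(585.72, 139.02) c2=(542.60, 93.84) c3=(447.05, 100.72)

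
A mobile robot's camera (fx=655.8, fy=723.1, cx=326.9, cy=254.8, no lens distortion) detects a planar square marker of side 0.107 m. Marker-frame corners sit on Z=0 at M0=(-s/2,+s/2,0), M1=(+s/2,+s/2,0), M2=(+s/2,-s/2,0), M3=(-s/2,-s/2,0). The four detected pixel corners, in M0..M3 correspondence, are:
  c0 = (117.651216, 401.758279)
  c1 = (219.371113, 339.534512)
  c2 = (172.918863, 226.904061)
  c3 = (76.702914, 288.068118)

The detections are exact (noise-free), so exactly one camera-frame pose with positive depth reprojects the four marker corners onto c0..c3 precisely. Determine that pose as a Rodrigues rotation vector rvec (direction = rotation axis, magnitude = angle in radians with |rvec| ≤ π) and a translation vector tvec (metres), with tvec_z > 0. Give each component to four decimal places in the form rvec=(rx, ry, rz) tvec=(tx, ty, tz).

rvec=(-0.2438, 0.1615, -0.4921) tvec=(-0.1653, 0.0481, 0.5985)

Intrinsics K: fx=655.8, fy=723.1, cx=326.9, cy=254.8
Marker side s = 0.107 m; corners in marker frame (Z=0):
  M0 = (-0.0535, +0.0535, 0)
  M1 = (+0.0535, +0.0535, 0)
  M2 = (+0.0535, -0.0535, 0)
  M3 = (-0.0535, -0.0535, 0)
Detected image corners:
  c0 = (117.651216, 401.758279) px
  c1 = (219.371113, 339.534512) px
  c2 = (172.918863, 226.904061) px
  c3 = (76.702914, 288.068118) px
Planar DLT: solve 8×8 A·h = b for H (H[2,2]=1):
  H  [+901.16492 +342.19122 +145.71704]
  H  [-626.03309 +916.26801 +312.96441]
  H  [-0.15784 -0.45005 +1.00000]
B = K⁻¹H; ‖b₁‖=1.670914, ‖b₂‖=1.670914; λ = 2/(‖b₁‖+‖b₂‖) = 0.598475, sign → tz>0 ⇒ λ=+0.598475
r₁ = λ·B[:,0] = (+0.86948,-0.48485,-0.09447); r₂ = λ·B[:,1] = (+0.44654,+0.85326,-0.26935)
r₃ = r₁×r₂ = (+0.21120,+0.19201,+0.95840); SVD([r₁ r₂ r₃]) → R = UVᵀ:
  R  [+0.86948 +0.44654 +0.21120]
  R  [-0.48485 +0.85326 +0.19201]
  R  [-0.09447 -0.26935 +0.95840]
t = (-0.16535, +0.04814, +0.59847) m
tr R = 2.681140; θ = arccos((tr R − 1)/2) = 0.572462 rad = 32.800°
axis k = ((R−Rᵀ)₃₂, (R−Rᵀ)₁₃, (R−Rᵀ)₂₁) / (2 sinθ) = (-0.425837, +0.282131, -0.859689)
rvec = θ·k = (-0.243775, +0.161509, -0.492139)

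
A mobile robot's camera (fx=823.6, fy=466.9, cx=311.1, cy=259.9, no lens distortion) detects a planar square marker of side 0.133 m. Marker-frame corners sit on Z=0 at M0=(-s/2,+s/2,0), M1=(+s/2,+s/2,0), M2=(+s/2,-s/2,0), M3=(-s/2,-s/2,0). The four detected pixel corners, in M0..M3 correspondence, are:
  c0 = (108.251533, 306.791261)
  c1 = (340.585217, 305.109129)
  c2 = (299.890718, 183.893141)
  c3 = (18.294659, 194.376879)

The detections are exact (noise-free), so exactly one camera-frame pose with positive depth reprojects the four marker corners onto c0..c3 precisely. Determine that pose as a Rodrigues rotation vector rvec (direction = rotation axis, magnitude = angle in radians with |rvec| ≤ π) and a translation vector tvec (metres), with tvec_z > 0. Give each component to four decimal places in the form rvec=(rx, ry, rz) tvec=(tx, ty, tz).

Intrinsics K: fx=823.6, fy=466.9, cx=311.1, cy=259.9
Marker side s = 0.133 m; corners in marker frame (Z=0):
  M0 = (-0.0665, +0.0665, 0)
  M1 = (+0.0665, +0.0665, 0)
  M2 = (+0.0665, -0.0665, 0)
  M3 = (-0.0665, -0.0665, 0)
Detected image corners:
  c0 = (108.251533, 306.791261) px
  c1 = (340.585217, 305.109129) px
  c2 = (299.890718, 183.893141) px
  c3 = (18.294659, 194.376879) px
Planar DLT: solve 8×8 A·h = b for H (H[2,2]=1):
  H  [+1819.78818 +797.18847 +191.01006]
  H  [-162.36000 +1264.57814 +253.71825]
  H  [-0.48503 +1.56472 +1.00000]
B = K⁻¹H; ‖b₁‖=2.442669, ‖b₂‖=2.442669; λ = 2/(‖b₁‖+‖b₂‖) = 0.409388, sign → tz>0 ⇒ λ=+0.409388
r₁ = λ·B[:,0] = (+0.97957,-0.03183,-0.19857); r₂ = λ·B[:,1] = (+0.15429,+0.75223,+0.64058)
r₃ = r₁×r₂ = (+0.12898,-0.65813,+0.74177); SVD([r₁ r₂ r₃]) → R = UVᵀ:
  R  [+0.97957 +0.15429 +0.12898]
  R  [-0.03183 +0.75223 -0.65813]
  R  [-0.19857 +0.64058 +0.74177]
t = (-0.05969, -0.00542, +0.40939) m
tr R = 2.473576; θ = arccos((tr R − 1)/2) = 0.742489 rad = 42.541°
axis k = ((R−Rᵀ)₃₂, (R−Rᵀ)₁₃, (R−Rᵀ)₂₁) / (2 sinθ) = (+0.960408, +0.242224, -0.137638)
rvec = θ·k = (+0.713092, +0.179849, -0.102195)

rvec=(0.7131, 0.1798, -0.1022) tvec=(-0.0597, -0.0054, 0.4094)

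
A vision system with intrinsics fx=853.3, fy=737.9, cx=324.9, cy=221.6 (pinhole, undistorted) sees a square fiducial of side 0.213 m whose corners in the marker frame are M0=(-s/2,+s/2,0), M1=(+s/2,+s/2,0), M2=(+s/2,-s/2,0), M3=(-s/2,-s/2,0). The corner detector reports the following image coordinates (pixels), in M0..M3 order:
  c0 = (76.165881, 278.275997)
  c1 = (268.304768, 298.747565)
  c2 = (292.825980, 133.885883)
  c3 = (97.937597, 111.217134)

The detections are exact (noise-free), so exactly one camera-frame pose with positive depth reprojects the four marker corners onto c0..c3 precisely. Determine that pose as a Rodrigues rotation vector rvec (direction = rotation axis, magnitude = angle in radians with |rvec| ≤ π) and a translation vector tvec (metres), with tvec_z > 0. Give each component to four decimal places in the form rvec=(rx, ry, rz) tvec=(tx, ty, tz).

rvec=(0.0717, -0.0449, 0.1297) tvec=(-0.1546, -0.0195, 0.9381)

Intrinsics K: fx=853.3, fy=737.9, cx=324.9, cy=221.6
Marker side s = 0.213 m; corners in marker frame (Z=0):
  M0 = (-0.1065, +0.1065, 0)
  M1 = (+0.1065, +0.1065, 0)
  M2 = (+0.1065, -0.1065, 0)
  M3 = (-0.1065, -0.1065, 0)
Detected image corners:
  c0 = (76.165881, 278.275997) px
  c1 = (268.304768, 298.747565) px
  c2 = (292.825980, 133.885883) px
  c3 = (97.937597, 111.217134) px
Planar DLT: solve 8×8 A·h = b for H (H[2,2]=1):
  H  [+918.14523 -95.28608 +184.26129]
  H  [+112.05303 +794.13215 +206.23731]
  H  [+0.05267 +0.07301 +1.00000]
B = K⁻¹H; ‖b₁‖=1.065969, ‖b₂‖=1.065969; λ = 2/(‖b₁‖+‖b₂‖) = 0.938114, sign → tz>0 ⇒ λ=+0.938114
r₁ = λ·B[:,0] = (+0.99059,+0.12762,+0.04941); r₂ = λ·B[:,1] = (-0.13083,+0.98904,+0.06849)
r₃ = r₁×r₂ = (-0.04013,-0.07431,+0.99643); SVD([r₁ r₂ r₃]) → R = UVᵀ:
  R  [+0.99059 -0.13083 -0.04013]
  R  [+0.12762 +0.98904 -0.07431]
  R  [+0.04941 +0.06849 +0.99643]
t = (-0.15462, -0.01953, +0.93811) m
tr R = 2.976056; θ = arccos((tr R − 1)/2) = 0.154895 rad = 8.875°
axis k = ((R−Rᵀ)₃₂, (R−Rᵀ)₁₃, (R−Rᵀ)₂₁) / (2 sinθ) = (+0.462788, -0.290174, +0.837631)
rvec = θ·k = (+0.071683, -0.044946, +0.129744)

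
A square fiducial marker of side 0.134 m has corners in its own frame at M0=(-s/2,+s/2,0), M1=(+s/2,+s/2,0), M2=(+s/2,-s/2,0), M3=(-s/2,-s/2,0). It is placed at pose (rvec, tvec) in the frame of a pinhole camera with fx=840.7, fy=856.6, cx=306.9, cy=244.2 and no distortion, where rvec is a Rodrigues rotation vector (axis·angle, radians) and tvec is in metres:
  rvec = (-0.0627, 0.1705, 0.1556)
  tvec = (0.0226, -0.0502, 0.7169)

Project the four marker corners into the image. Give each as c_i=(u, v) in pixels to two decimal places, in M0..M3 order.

Intrinsics K: fx=840.7, fy=856.6, cx=306.9, cy=244.2
Marker side s = 0.134 m; corners in marker frame (Z=0):
  M0 = (-0.0670, +0.0670, 0)
  M1 = (+0.0670, +0.0670, 0)
  M2 = (+0.0670, -0.0670, 0)
  M3 = (-0.0670, -0.0670, 0)
rvec = (-0.0627, 0.1705, 0.1556), |rvec| = θ = 0.23919 rad = 13.705°
Rodrigues: sinθ=0.23692, 1−cosθ=0.02847; R = I + sinθ·[k]× + (1−cosθ)·[k]×²:
    [+0.97349 -0.15944 +0.16402]
    [+0.14880 +0.98600 +0.07531]
    [-0.17373 -0.04890 +0.98358]
t = (0.0226, -0.0502, 0.7169) m
M0: Pc = R·M0+t = (-0.05331, +0.00589, +0.72526); u = 840.7·(-0.05331)/0.72526 + 306.9 = 245.1095, v = 856.6·(+0.00589)/0.72526 + 244.2 = 251.1590
M1: Pc = R·M1+t = (+0.07714, +0.02583, +0.70198); u = 840.7·(+0.07714)/0.70198 + 306.9 = 399.2847, v = 856.6·(+0.02583)/0.70198 + 244.2 = 275.7209
M2: Pc = R·M2+t = (+0.09851, -0.10629, +0.70854); u = 840.7·(+0.09851)/0.70854 + 306.9 = 423.7805, v = 856.6·(-0.10629)/0.70854 + 244.2 = 115.6960
M3: Pc = R·M3+t = (-0.03194, -0.12623, +0.73182); u = 840.7·(-0.03194)/0.73182 + 306.9 = 270.2066, v = 856.6·(-0.12623)/0.73182 + 244.2 = 96.4447

c0=(245.11, 251.16) c1=(399.28, 275.72) c2=(423.78, 115.70) c3=(270.21, 96.44)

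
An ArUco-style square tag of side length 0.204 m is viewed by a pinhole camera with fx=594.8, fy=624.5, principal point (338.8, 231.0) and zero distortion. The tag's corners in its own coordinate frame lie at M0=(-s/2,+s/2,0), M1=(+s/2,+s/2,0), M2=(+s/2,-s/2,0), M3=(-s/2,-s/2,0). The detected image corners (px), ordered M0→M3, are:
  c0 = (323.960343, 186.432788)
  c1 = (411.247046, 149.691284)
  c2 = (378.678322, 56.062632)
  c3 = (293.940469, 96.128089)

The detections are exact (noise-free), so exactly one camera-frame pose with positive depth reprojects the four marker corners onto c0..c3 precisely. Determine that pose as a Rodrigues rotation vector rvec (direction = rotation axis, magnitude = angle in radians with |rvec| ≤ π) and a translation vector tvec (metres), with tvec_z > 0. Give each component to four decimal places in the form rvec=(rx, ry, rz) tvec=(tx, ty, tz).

Intrinsics K: fx=594.8, fy=624.5, cx=338.8, cy=231.0
Marker side s = 0.204 m; corners in marker frame (Z=0):
  M0 = (-0.1020, +0.1020, 0)
  M1 = (+0.1020, +0.1020, 0)
  M2 = (+0.1020, -0.1020, 0)
  M3 = (-0.1020, -0.1020, 0)
Detected image corners:
  c0 = (323.960343, 186.432788) px
  c1 = (411.247046, 149.691284) px
  c2 = (378.678322, 56.062632) px
  c3 = (293.940469, 96.128089) px
Planar DLT: solve 8×8 A·h = b for H (H[2,2]=1):
  H  [+348.91829 +128.58415 +350.93892]
  H  [-213.51532 +442.08235 +122.15407]
  H  [-0.20646 -0.07014 +1.00000]
B = K⁻¹H; ‖b₁‖=0.780418, ‖b₂‖=0.780418; λ = 2/(‖b₁‖+‖b₂‖) = 1.281364, sign → tz>0 ⇒ λ=+1.281364
r₁ = λ·B[:,0] = (+0.90236,-0.34024,-0.26455); r₂ = λ·B[:,1] = (+0.32820,+0.94032,-0.08988)
r₃ = r₁×r₂ = (+0.27935,-0.00572,+0.96017); SVD([r₁ r₂ r₃]) → R = UVᵀ:
  R  [+0.90236 +0.32820 +0.27935]
  R  [-0.34024 +0.94032 -0.00572]
  R  [-0.26455 -0.08988 +0.96017]
t = (+0.02615, -0.22333, +1.28136) m
tr R = 2.802853; θ = arccos((tr R − 1)/2) = 0.447744 rad = 25.654°
axis k = ((R−Rᵀ)₃₂, (R−Rᵀ)₁₃, (R−Rᵀ)₂₁) / (2 sinθ) = (-0.097195, +0.628158, -0.771992)
rvec = θ·k = (-0.043518, +0.281254, -0.345654)

rvec=(-0.0435, 0.2813, -0.3457) tvec=(0.0262, -0.2233, 1.2814)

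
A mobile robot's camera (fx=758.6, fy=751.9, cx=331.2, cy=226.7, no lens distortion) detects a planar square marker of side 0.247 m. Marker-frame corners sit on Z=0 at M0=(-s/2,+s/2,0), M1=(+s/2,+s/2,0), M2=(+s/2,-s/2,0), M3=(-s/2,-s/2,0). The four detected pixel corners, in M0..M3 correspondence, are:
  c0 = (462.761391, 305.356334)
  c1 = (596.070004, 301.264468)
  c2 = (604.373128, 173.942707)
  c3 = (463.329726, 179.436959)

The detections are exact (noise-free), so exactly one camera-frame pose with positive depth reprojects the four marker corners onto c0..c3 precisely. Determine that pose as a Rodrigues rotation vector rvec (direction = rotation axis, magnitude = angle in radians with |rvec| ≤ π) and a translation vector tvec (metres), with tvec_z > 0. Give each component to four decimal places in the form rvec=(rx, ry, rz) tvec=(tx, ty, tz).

rvec=(0.3206, 0.0439, -0.0442) tvec=(0.3646, 0.0277, 1.3825)

Intrinsics K: fx=758.6, fy=751.9, cx=331.2, cy=226.7
Marker side s = 0.247 m; corners in marker frame (Z=0):
  M0 = (-0.1235, +0.1235, 0)
  M1 = (+0.1235, +0.1235, 0)
  M2 = (+0.1235, -0.1235, 0)
  M3 = (-0.1235, -0.1235, 0)
Detected image corners:
  c0 = (462.761391, 305.356334) px
  c1 = (596.070004, 301.264468) px
  c2 = (604.373128, 173.942707) px
  c3 = (463.329726, 179.436959) px
Planar DLT: solve 8×8 A·h = b for H (H[2,2]=1):
  H  [+535.66125 +102.85146 +531.26435]
  H  [-28.02382 +567.12782 +241.78658]
  H  [-0.03624 +0.22711 +1.00000]
B = K⁻¹H; ‖b₁‖=0.723331, ‖b₂‖=0.723331; λ = 2/(‖b₁‖+‖b₂‖) = 1.382493, sign → tz>0 ⇒ λ=+1.382493
r₁ = λ·B[:,0] = (+0.99808,-0.03642,-0.05011); r₂ = λ·B[:,1] = (+0.05036,+0.94809,+0.31398)
r₃ = r₁×r₂ = (+0.03607,-0.31590,+0.94811); SVD([r₁ r₂ r₃]) → R = UVᵀ:
  R  [+0.99808 +0.05036 +0.03607]
  R  [-0.03642 +0.94809 -0.31590]
  R  [-0.05011 +0.31398 +0.94811]
t = (+0.36460, +0.02774, +1.38249) m
tr R = 2.894280; θ = arccos((tr R − 1)/2) = 0.326596 rad = 18.713°
axis k = ((R−Rᵀ)₃₂, (R−Rᵀ)₁₃, (R−Rᵀ)₂₁) / (2 sinθ) = (+0.981668, +0.134305, -0.135243)
rvec = θ·k = (+0.320609, +0.043864, -0.044170)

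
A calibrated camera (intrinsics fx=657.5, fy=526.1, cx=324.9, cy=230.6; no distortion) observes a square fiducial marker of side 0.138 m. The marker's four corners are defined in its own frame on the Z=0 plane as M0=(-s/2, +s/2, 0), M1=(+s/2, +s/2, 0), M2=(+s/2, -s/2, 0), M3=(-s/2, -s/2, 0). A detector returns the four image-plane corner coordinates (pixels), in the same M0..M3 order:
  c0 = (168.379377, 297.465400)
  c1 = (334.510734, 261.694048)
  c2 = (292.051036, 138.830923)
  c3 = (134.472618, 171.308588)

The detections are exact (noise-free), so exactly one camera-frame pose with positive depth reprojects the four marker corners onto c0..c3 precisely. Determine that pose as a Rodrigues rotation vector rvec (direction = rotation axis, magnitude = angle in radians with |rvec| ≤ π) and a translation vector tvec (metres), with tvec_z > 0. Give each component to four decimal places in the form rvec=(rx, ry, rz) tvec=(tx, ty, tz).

rvec=(-0.2257, -0.0152, -0.2640) tvec=(-0.0768, -0.0156, 0.5451)

Intrinsics K: fx=657.5, fy=526.1, cx=324.9, cy=230.6
Marker side s = 0.138 m; corners in marker frame (Z=0):
  M0 = (-0.0690, +0.0690, 0)
  M1 = (+0.0690, +0.0690, 0)
  M2 = (+0.0690, -0.0690, 0)
  M3 = (-0.0690, -0.0690, 0)
Detected image corners:
  c0 = (168.379377, 297.465400) px
  c1 = (334.510734, 261.694048) px
  c2 = (292.051036, 138.830923) px
  c3 = (134.472618, 171.308588) px
Planar DLT: solve 8×8 A·h = b for H (H[2,2]=1):
  H  [+1190.93248 +183.42502 +232.27864]
  H  [-229.24152 +814.78349 +215.50138]
  H  [+0.08147 -0.40214 +1.00000]
B = K⁻¹H; ‖b₁‖=1.834530, ‖b₂‖=1.834530; λ = 2/(‖b₁‖+‖b₂‖) = 0.545099, sign → tz>0 ⇒ λ=+0.545099
r₁ = λ·B[:,0] = (+0.96539,-0.25699,+0.04441); r₂ = λ·B[:,1] = (+0.26039,+0.94029,-0.21921)
r₃ = r₁×r₂ = (+0.01457,+0.22319,+0.97467); SVD([r₁ r₂ r₃]) → R = UVᵀ:
  R  [+0.96539 +0.26039 +0.01457]
  R  [-0.25699 +0.94029 +0.22319]
  R  [+0.04441 -0.21921 +0.97467]
t = (-0.07679, -0.01564, +0.54510) m
tr R = 2.880351; θ = arccos((tr R − 1)/2) = 0.347651 rad = 19.919°
axis k = ((R−Rᵀ)₃₂, (R−Rᵀ)₁₃, (R−Rᵀ)₂₁) / (2 sinθ) = (-0.649261, -0.043791, -0.759304)
rvec = θ·k = (-0.225716, -0.015224, -0.263973)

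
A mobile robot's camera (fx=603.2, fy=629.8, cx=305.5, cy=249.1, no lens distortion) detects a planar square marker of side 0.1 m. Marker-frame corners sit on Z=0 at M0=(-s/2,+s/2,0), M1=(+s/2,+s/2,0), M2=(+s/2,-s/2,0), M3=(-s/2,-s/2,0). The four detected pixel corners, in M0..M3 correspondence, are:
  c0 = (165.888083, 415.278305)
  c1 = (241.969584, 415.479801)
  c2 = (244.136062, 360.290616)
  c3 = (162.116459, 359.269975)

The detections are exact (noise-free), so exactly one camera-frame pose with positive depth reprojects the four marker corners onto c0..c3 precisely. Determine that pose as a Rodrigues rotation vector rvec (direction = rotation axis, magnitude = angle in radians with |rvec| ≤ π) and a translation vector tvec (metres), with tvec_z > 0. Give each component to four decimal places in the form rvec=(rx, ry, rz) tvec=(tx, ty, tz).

rvec=(0.6236, -0.0946, 0.0637) tvec=(-0.1303, 0.1713, 0.7732)

Intrinsics K: fx=603.2, fy=629.8, cx=305.5, cy=249.1
Marker side s = 0.1 m; corners in marker frame (Z=0):
  M0 = (-0.0500, +0.0500, 0)
  M1 = (+0.0500, +0.0500, 0)
  M2 = (+0.0500, -0.0500, 0)
  M3 = (-0.0500, -0.0500, 0)
Detected image corners:
  c0 = (165.888083, 415.278305) px
  c1 = (241.969584, 415.479801) px
  c2 = (244.136062, 360.290616) px
  c3 = (162.116459, 359.269975) px
Planar DLT: solve 8×8 A·h = b for H (H[2,2]=1):
  H  [+817.70134 +160.41721 +203.81747]
  H  [+59.86602 +846.55302 +388.62395]
  H  [+0.13909 +0.74977 +1.00000]
B = K⁻¹H; ‖b₁‖=1.293286, ‖b₂‖=1.293286; λ = 2/(‖b₁‖+‖b₂‖) = 0.773224, sign → tz>0 ⇒ λ=+0.773224
r₁ = λ·B[:,0] = (+0.99372,+0.03096,+0.10755); r₂ = λ·B[:,1] = (-0.08798,+0.81004,+0.57974)
r₃ = r₁×r₂ = (-0.06917,-0.58556,+0.80767); SVD([r₁ r₂ r₃]) → R = UVᵀ:
  R  [+0.99372 -0.08798 -0.06917]
  R  [+0.03096 +0.81004 -0.58556]
  R  [+0.10755 +0.57974 +0.80767]
t = (-0.13034, +0.17130, +0.77322) m
tr R = 2.611432; θ = arccos((tr R − 1)/2) = 0.633913 rad = 36.321°
axis k = ((R−Rᵀ)₃₂, (R−Rᵀ)₁₃, (R−Rᵀ)₂₁) / (2 sinθ) = (+0.983699, -0.149179, +0.100408)
rvec = θ·k = (+0.623580, -0.094566, +0.063650)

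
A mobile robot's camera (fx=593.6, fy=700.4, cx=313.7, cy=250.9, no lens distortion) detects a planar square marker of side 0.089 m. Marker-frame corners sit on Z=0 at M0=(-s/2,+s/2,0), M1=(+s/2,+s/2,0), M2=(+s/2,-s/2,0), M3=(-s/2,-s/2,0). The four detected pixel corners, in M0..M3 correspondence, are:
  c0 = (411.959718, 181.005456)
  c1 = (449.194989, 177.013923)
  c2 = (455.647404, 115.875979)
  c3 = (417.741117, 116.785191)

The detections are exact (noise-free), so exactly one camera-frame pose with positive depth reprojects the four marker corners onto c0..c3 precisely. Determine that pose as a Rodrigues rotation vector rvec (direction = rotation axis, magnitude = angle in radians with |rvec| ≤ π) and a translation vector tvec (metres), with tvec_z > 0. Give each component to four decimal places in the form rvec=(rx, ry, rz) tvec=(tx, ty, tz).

rvec=(0.3032, -0.6119, -0.0354) tvec=(0.2014, -0.1458, 0.9932)

Intrinsics K: fx=593.6, fy=700.4, cx=313.7, cy=250.9
Marker side s = 0.089 m; corners in marker frame (Z=0):
  M0 = (-0.0445, +0.0445, 0)
  M1 = (+0.0445, +0.0445, 0)
  M2 = (+0.0445, -0.0445, 0)
  M3 = (-0.0445, -0.0445, 0)
Detected image corners:
  c0 = (411.959718, 181.005456) px
  c1 = (449.194989, 177.013923) px
  c2 = (455.647404, 115.875979) px
  c3 = (417.741117, 116.785191) px
Planar DLT: solve 8×8 A·h = b for H (H[2,2]=1):
  H  [+666.65494 +58.01278 +434.06745]
  H  [+55.52483 +747.01792 +148.04731]
  H  [+0.56398 +0.29250 +1.00000]
B = K⁻¹H; ‖b₁‖=1.006879, ‖b₂‖=1.006879; λ = 2/(‖b₁‖+‖b₂‖) = 0.993168, sign → tz>0 ⇒ λ=+0.993168
r₁ = λ·B[:,0] = (+0.81939,-0.12192,+0.56012); r₂ = λ·B[:,1] = (-0.05646,+0.95521,+0.29050)
r₃ = r₁×r₂ = (-0.57045,-0.26965,+0.77580); SVD([r₁ r₂ r₃]) → R = UVᵀ:
  R  [+0.81939 -0.05646 -0.57045]
  R  [-0.12192 +0.95521 -0.26965]
  R  [+0.56012 +0.29050 +0.77580]
t = (+0.20139, -0.14585, +0.99317) m
tr R = 2.550403; θ = arccos((tr R − 1)/2) = 0.683762 rad = 39.177°
axis k = ((R−Rᵀ)₃₂, (R−Rᵀ)₁₃, (R−Rᵀ)₂₁) / (2 sinθ) = (+0.443358, -0.894846, -0.051810)
rvec = θ·k = (+0.303151, -0.611862, -0.035426)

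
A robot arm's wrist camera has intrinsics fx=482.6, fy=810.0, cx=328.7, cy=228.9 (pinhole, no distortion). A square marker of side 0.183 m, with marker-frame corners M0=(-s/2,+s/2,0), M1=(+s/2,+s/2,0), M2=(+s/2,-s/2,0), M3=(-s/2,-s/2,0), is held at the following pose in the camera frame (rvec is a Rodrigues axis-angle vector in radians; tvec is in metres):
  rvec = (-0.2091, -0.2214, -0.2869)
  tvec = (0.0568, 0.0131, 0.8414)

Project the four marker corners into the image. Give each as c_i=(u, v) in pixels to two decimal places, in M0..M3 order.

Intrinsics K: fx=482.6, fy=810.0, cx=328.7, cy=228.9
Marker side s = 0.183 m; corners in marker frame (Z=0):
  M0 = (-0.0915, +0.0915, 0)
  M1 = (+0.0915, +0.0915, 0)
  M2 = (+0.0915, -0.0915, 0)
  M3 = (-0.0915, -0.0915, 0)
rvec = (-0.2091, -0.2214, -0.2869), |rvec| = θ = 0.41839 rad = 23.972°
Rodrigues: sinθ=0.40629, 1−cosθ=0.08626; R = I + sinθ·[k]× + (1−cosθ)·[k]×²:
    [+0.93529 +0.30141 -0.18544]
    [-0.25579 +0.93790 +0.23435]
    [+0.24456 -0.17175 +0.95430]
t = (0.0568, 0.0131, 0.8414) m
M0: Pc = R·M0+t = (-0.00120, +0.12232, +0.80331); u = 482.6·(-0.00120)/0.80331 + 328.7 = 327.9794, v = 810.0·(+0.12232)/0.80331 + 228.9 = 352.2415
M1: Pc = R·M1+t = (+0.16996, +0.07551, +0.84806); u = 482.6·(+0.16996)/0.84806 + 328.7 = 425.4168, v = 810.0·(+0.07551)/0.84806 + 228.9 = 301.0236
M2: Pc = R·M2+t = (+0.11480, -0.09612, +0.87949); u = 482.6·(+0.11480)/0.87949 + 328.7 = 391.6934, v = 810.0·(-0.09612)/0.87949 + 228.9 = 140.3726
M3: Pc = R·M3+t = (-0.05636, -0.04931, +0.83474); u = 482.6·(-0.05636)/0.83474 + 328.7 = 296.1168, v = 810.0·(-0.04931)/0.83474 + 228.9 = 181.0488

c0=(327.98, 352.24) c1=(425.42, 301.02) c2=(391.69, 140.37) c3=(296.12, 181.05)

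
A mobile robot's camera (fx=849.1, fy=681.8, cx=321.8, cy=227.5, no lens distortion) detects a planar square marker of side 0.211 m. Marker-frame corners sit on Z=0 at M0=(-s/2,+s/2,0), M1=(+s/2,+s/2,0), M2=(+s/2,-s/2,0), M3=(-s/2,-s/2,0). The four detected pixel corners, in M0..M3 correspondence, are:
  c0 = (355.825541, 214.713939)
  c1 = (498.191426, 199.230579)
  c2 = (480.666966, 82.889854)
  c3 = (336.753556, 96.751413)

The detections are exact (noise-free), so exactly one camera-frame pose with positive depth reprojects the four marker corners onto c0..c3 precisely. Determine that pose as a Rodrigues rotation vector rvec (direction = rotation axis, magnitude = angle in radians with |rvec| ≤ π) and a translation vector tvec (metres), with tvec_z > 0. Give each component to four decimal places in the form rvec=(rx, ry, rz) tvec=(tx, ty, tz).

rvec=(0.0458, -0.0902, -0.1334) tvec=(0.1392, -0.1415, 1.2232)

Intrinsics K: fx=849.1, fy=681.8, cx=321.8, cy=227.5
Marker side s = 0.211 m; corners in marker frame (Z=0):
  M0 = (-0.1055, +0.1055, 0)
  M1 = (+0.1055, +0.1055, 0)
  M2 = (+0.1055, -0.1055, 0)
  M3 = (-0.1055, -0.1055, 0)
Detected image corners:
  c0 = (355.825541, 214.713939) px
  c1 = (498.191426, 199.230579) px
  c2 = (480.666966, 82.889854) px
  c3 = (336.753556, 96.751413) px
Planar DLT: solve 8×8 A·h = b for H (H[2,2]=1):
  H  [+707.99343 +104.31762 +418.43536]
  H  [-59.03474 +561.45099 +148.60221]
  H  [+0.07089 +0.04218 +1.00000]
B = K⁻¹H; ‖b₁‖=0.817524, ‖b₂‖=0.817524; λ = 2/(‖b₁‖+‖b₂‖) = 1.223206, sign → tz>0 ⇒ λ=+1.223206
r₁ = λ·B[:,0] = (+0.98706,-0.13485,+0.08672); r₂ = λ·B[:,1] = (+0.13073,+0.99008,+0.05159)
r₃ = r₁×r₂ = (-0.09281,-0.03959,+0.99490); SVD([r₁ r₂ r₃]) → R = UVᵀ:
  R  [+0.98706 +0.13073 -0.09281]
  R  [-0.13485 +0.99008 -0.03959]
  R  [+0.08672 +0.05159 +0.99490]
t = (+0.13921, -0.14155, +1.22321) m
tr R = 2.972036; θ = arccos((tr R − 1)/2) = 0.167419 rad = 9.592°
axis k = ((R−Rᵀ)₃₂, (R−Rᵀ)₁₃, (R−Rᵀ)₂₁) / (2 sinθ) = (+0.273576, -0.538672, -0.796862)
rvec = θ·k = (+0.045802, -0.090184, -0.133410)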